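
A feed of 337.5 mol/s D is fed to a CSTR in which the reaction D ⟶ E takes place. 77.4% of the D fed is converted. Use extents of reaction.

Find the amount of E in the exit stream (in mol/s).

D reacted = 0.774 × 337.5 = 261.2 mol/s; ν_D = −1, so ξ = 261.2/1 = 261.2 mol/s.
Outlet amounts (n = n₀ + ν ξ):
  D: 337.5 − 1(261.2) = 76.27
  E: 0 + 1(261.2) = 261.2

261 mol/s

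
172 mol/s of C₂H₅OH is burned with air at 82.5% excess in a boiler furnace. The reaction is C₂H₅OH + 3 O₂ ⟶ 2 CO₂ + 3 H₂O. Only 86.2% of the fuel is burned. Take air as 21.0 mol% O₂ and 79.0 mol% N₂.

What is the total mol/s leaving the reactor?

Stoichiometric O₂ = 3 × 172 = 516 mol/s; O₂ fed = 516 × 1.825 = 941.7 mol/s.
N₂ fed = 941.7 × 79/21 = 3543 mol/s.
Fuel reacted = 0.862 × 172 → ξ = 148.3 mol/s.
Outlet (n = n₀ + ν ξ):
  C₂H₅OH: 172 − 1(148.3) = 23.74
  O₂: 941.7 − 3(148.3) = 496.9
  N₂: 3543 (inert)
  CO₂: 0 + 2(148.3) = 296.5
  H₂O: 0 + 3(148.3) = 444.8
Total out = 23.74 + 496.9 + 3543 + 296.5 + 444.8 = 4805 mol/s.

4800 mol/s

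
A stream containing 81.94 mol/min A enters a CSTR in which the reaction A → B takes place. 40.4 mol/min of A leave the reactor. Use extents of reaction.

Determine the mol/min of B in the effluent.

41.5 mol/min

For A: n = n₀ − 1ξ → 40.4 = 81.94 − 1ξ, giving ξ = 41.54 mol/min.
Outlet amounts (n = n₀ + ν ξ):
  A: 81.94 − 1(41.54) = 40.4
  B: 0 + 1(41.54) = 41.54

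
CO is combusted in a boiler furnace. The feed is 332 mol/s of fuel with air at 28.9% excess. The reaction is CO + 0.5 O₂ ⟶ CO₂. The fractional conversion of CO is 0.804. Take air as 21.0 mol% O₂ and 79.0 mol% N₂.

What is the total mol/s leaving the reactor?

Stoichiometric O₂ = 0.5 × 332 = 166 mol/s; O₂ fed = 166 × 1.289 = 214 mol/s.
N₂ fed = 214 × 79/21 = 804.9 mol/s.
Fuel reacted = 0.804 × 332 → ξ = 266.9 mol/s.
Outlet (n = n₀ + ν ξ):
  CO: 332 − 1(266.9) = 65.07
  O₂: 214 − 0.5(266.9) = 80.51
  N₂: 804.9 (inert)
  CO₂: 0 + 1(266.9) = 266.9
Total out = 65.07 + 80.51 + 804.9 + 266.9 = 1217 mol/s.

1220 mol/s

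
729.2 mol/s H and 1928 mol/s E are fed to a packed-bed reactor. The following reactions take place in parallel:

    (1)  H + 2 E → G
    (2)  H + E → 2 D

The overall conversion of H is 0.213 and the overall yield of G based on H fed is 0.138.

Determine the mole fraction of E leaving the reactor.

Yield of G: 1ξ₁ / 729.2 = 0.138 → ξ₁ = 100.6 mol/s.
Conversion of H: 1ξ₁ + 1ξ₂ = 0.213 × 729.2 = 155.3 → ξ₂ = 54.69 mol/s.
Outlet amounts (n = n₀ + Σ ν·ξ):
  H: 729.2 − 1(100.6) − 1(54.69) = 573.9
  E: 1928 − 2(100.6) − 1(54.69) = 1672
  G: 0 + 1(100.6) = 100.6
  D: 0 + 2(54.69) = 109.4
Total out = 2456 mol/s; y_E = 1672 / 2456 = 0.6808.

0.681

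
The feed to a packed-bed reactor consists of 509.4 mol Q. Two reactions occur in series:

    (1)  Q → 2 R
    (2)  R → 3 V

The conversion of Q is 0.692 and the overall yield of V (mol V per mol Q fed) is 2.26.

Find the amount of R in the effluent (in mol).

Conversion of Q: Q consumed = 1ξ₁ = 0.692 × 509.4 → ξ₁ = 352.5 mol.
Yield of V: 3ξ₂ / 509.4 = 2.26 → ξ₂ = 383.7 mol.
Outlet amounts (n = n₀ + Σ ν·ξ):
  Q: 509.4 − 1(352.5) = 156.9
  R: 0 + 2(352.5) − 1(383.7) = 321.3
  V: 0 + 3(383.7) = 1151

321 mol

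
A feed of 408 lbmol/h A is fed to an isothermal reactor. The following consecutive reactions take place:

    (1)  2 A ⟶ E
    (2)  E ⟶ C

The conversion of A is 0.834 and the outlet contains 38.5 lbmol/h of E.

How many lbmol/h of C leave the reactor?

132 lbmol/h

Conversion of A: A consumed = 2ξ₁ = 0.834 × 408 → ξ₁ = 170.1 lbmol/h.
E balance: n_E = 0 + 1ξ₁ − 1ξ₂ = 38.5 → ξ₂ = (1·170.1 − 38.5)/1 = 131.6 lbmol/h.
Outlet amounts (n = n₀ + Σ ν·ξ):
  A: 408 − 2(170.1) = 67.73
  E: 0 + 1(170.1) − 1(131.6) = 38.5
  C: 0 + 1(131.6) = 131.6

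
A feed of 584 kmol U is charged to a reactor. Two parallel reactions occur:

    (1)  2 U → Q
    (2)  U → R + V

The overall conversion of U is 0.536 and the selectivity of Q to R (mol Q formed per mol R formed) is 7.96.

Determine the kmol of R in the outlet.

Conversion of U: U consumed = 0.536 × 584 = 313 kmol = 2ξ₁ + 1ξ₂.
Selectivity: 1ξ₁ / (1ξ₂) = 7.96 → ξ₁ = 7.96 ξ₂.
Substitute: (2·7.96 + 1) ξ₂ = 313 → ξ₂ = 18.5 kmol, ξ₁ = 147.3 kmol.
Outlet amounts (n = n₀ + Σ ν·ξ):
  U: 584 − 2(147.3) − 1(18.5) = 271
  Q: 0 + 1(147.3) = 147.3
  R: 0 + 1(18.5) = 18.5
  V: 0 + 1(18.5) = 18.5

18.5 kmol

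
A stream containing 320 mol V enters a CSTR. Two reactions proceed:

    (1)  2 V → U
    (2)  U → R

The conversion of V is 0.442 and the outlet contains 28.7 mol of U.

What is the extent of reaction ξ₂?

ξ₂ = 42 mol

Conversion of V: V consumed = 2ξ₁ = 0.442 × 320 → ξ₁ = 70.72 mol.
U balance: n_U = 0 + 1ξ₁ − 1ξ₂ = 28.7 → ξ₂ = (1·70.72 − 28.7)/1 = 42.02 mol.
Outlet amounts (n = n₀ + Σ ν·ξ):
  V: 320 − 2(70.72) = 178.6
  U: 0 + 1(70.72) − 1(42.02) = 28.7
  R: 0 + 1(42.02) = 42.02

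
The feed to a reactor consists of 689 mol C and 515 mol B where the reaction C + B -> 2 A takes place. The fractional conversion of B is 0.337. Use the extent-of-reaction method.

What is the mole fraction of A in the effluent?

0.288

B reacted = 0.337 × 515 = 173.6 mol; ν_B = −1, so ξ = 173.6/1 = 173.6 mol.
Outlet amounts (n = n₀ + ν ξ):
  C: 689 − 1(173.6) = 515.4
  B: 515 − 1(173.6) = 341.4
  A: 0 + 2(173.6) = 347.1
Total out = 1204 mol; y_A = 347.1 / 1204 = 0.2883.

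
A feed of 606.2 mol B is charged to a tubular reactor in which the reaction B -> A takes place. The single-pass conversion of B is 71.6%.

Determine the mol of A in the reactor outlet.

B reacted = 0.716 × 606.2 = 434 mol; ν_B = −1, so ξ = 434/1 = 434 mol.
Outlet amounts (n = n₀ + ν ξ):
  B: 606.2 − 1(434) = 172.2
  A: 0 + 1(434) = 434

434 mol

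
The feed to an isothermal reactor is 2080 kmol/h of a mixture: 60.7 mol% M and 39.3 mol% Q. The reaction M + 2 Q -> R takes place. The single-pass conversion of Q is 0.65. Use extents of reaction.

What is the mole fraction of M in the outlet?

0.644

Q reacted = 0.65 × 817.4 = 531.3 kmol/h; ν_Q = −2, so ξ = 531.3/2 = 265.7 kmol/h.
Outlet amounts (n = n₀ + ν ξ):
  M: 1263 − 1(265.7) = 996.9
  Q: 817.4 − 2(265.7) = 286.1
  R: 0 + 1(265.7) = 265.7
Total out = 1549 kmol/h; y_M = 996.9 / 1549 = 0.6437.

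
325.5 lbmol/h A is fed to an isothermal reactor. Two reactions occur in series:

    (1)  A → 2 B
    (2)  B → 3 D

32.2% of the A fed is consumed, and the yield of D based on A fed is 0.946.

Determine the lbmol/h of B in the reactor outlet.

107 lbmol/h

Conversion of A: A consumed = 1ξ₁ = 0.322 × 325.5 → ξ₁ = 104.8 lbmol/h.
Yield of D: 3ξ₂ / 325.5 = 0.946 → ξ₂ = 102.6 lbmol/h.
Outlet amounts (n = n₀ + Σ ν·ξ):
  A: 325.5 − 1(104.8) = 220.7
  B: 0 + 2(104.8) − 1(102.6) = 107
  D: 0 + 3(102.6) = 307.9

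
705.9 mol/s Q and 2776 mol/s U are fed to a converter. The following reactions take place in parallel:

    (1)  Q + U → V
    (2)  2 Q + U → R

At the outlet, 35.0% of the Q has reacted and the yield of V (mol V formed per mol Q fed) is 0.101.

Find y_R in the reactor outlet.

Yield of V: 1ξ₁ / 705.9 = 0.101 → ξ₁ = 71.3 mol/s.
Conversion of Q: 1ξ₁ + 2ξ₂ = 0.35 × 705.9 = 247.1 → ξ₂ = 87.88 mol/s.
Outlet amounts (n = n₀ + Σ ν·ξ):
  Q: 705.9 − 1(71.3) − 2(87.88) = 458.8
  U: 2776 − 1(71.3) − 1(87.88) = 2617
  V: 0 + 1(71.3) = 71.3
  R: 0 + 1(87.88) = 87.88
Total out = 3235 mol/s; y_R = 87.88 / 3235 = 0.02717.

0.0272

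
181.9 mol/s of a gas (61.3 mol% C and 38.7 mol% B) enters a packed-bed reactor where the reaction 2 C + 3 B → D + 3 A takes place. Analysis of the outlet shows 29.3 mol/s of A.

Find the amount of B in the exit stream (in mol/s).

41.1 mol/s

For A: n = n₀ + 3ξ → 29.3 = 0 + 3ξ, giving ξ = 9.767 mol/s.
Outlet amounts (n = n₀ + ν ξ):
  C: 111.5 − 2(9.767) = 91.97
  B: 70.4 − 3(9.767) = 41.1
  D: 0 + 1(9.767) = 9.767
  A: 0 + 3(9.767) = 29.3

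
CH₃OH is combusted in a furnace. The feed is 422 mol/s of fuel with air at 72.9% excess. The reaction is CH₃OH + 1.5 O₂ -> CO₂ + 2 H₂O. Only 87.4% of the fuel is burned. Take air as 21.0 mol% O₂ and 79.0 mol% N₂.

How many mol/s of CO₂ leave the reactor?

369 mol/s

Stoichiometric O₂ = 1.5 × 422 = 633 mol/s; O₂ fed = 633 × 1.729 = 1094 mol/s.
N₂ fed = 1094 × 79/21 = 4117 mol/s.
Fuel reacted = 0.874 × 422 → ξ = 368.8 mol/s.
Outlet (n = n₀ + ν ξ):
  CH₃OH: 422 − 1(368.8) = 53.17
  O₂: 1094 − 1.5(368.8) = 541.2
  N₂: 4117 (inert)
  CO₂: 0 + 1(368.8) = 368.8
  H₂O: 0 + 2(368.8) = 737.7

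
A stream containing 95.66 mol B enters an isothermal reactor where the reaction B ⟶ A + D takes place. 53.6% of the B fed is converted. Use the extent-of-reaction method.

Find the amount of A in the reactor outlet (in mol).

51.3 mol

B reacted = 0.536 × 95.66 = 51.27 mol; ν_B = −1, so ξ = 51.27/1 = 51.27 mol.
Outlet amounts (n = n₀ + ν ξ):
  B: 95.66 − 1(51.27) = 44.39
  A: 0 + 1(51.27) = 51.27
  D: 0 + 1(51.27) = 51.27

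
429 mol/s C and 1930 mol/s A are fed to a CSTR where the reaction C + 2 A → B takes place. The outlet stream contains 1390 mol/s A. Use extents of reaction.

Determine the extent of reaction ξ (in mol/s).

ξ = 270 mol/s

For A: n = n₀ − 2ξ → 1390 = 1930 − 2ξ, giving ξ = 270 mol/s.
Outlet amounts (n = n₀ + ν ξ):
  C: 429 − 1(270) = 159
  A: 1930 − 2(270) = 1390
  B: 0 + 1(270) = 270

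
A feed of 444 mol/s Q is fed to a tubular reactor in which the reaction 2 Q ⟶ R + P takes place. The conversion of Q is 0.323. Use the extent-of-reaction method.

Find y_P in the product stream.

Q reacted = 0.323 × 444 = 143.4 mol/s; ν_Q = −2, so ξ = 143.4/2 = 71.71 mol/s.
Outlet amounts (n = n₀ + ν ξ):
  Q: 444 − 2(71.71) = 300.6
  R: 0 + 1(71.71) = 71.71
  P: 0 + 1(71.71) = 71.71
Total out = 444 mol/s; y_P = 71.71 / 444 = 0.1615.

0.162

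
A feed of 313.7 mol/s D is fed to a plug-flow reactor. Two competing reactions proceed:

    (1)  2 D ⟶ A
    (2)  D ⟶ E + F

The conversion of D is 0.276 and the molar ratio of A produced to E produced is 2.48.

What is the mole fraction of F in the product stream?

0.0497

Conversion of D: D consumed = 0.276 × 313.7 = 86.58 mol/s = 2ξ₁ + 1ξ₂.
Selectivity: 1ξ₁ / (1ξ₂) = 2.48 → ξ₁ = 2.48 ξ₂.
Substitute: (2·2.48 + 1) ξ₂ = 86.58 → ξ₂ = 14.53 mol/s, ξ₁ = 36.03 mol/s.
Outlet amounts (n = n₀ + Σ ν·ξ):
  D: 313.7 − 2(36.03) − 1(14.53) = 227.1
  A: 0 + 1(36.03) = 36.03
  E: 0 + 1(14.53) = 14.53
  F: 0 + 1(14.53) = 14.53
Total out = 292.2 mol/s; y_F = 14.53 / 292.2 = 0.04972.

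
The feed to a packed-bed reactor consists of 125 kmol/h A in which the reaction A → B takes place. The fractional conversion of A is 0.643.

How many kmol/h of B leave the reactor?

80.4 kmol/h

A reacted = 0.643 × 125 = 80.38 kmol/h; ν_A = −1, so ξ = 80.38/1 = 80.38 kmol/h.
Outlet amounts (n = n₀ + ν ξ):
  A: 125 − 1(80.38) = 44.62
  B: 0 + 1(80.38) = 80.38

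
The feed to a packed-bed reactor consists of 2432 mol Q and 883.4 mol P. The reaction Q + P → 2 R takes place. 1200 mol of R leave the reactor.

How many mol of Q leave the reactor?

1830 mol

For R: n = n₀ + 2ξ → 1200 = 0 + 2ξ, giving ξ = 600 mol.
Outlet amounts (n = n₀ + ν ξ):
  Q: 2432 − 1(600) = 1832
  P: 883.4 − 1(600) = 283.4
  R: 0 + 2(600) = 1200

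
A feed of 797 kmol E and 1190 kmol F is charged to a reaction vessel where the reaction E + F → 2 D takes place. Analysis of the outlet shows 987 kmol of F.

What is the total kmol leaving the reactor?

1990 kmol

For F: n = n₀ − 1ξ → 987 = 1190 − 1ξ, giving ξ = 203 kmol.
Outlet amounts (n = n₀ + ν ξ):
  E: 797 − 1(203) = 594
  F: 1190 − 1(203) = 987
  D: 0 + 2(203) = 406
Total out = 594 + 987 + 406 = 1987 kmol.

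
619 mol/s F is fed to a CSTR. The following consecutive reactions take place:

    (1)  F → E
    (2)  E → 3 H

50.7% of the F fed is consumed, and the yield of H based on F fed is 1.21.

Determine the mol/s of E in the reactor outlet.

64.2 mol/s

Conversion of F: F consumed = 1ξ₁ = 0.507 × 619 → ξ₁ = 313.8 mol/s.
Yield of H: 3ξ₂ / 619 = 1.21 → ξ₂ = 249.7 mol/s.
Outlet amounts (n = n₀ + Σ ν·ξ):
  F: 619 − 1(313.8) = 305.2
  E: 0 + 1(313.8) − 1(249.7) = 64.17
  H: 0 + 3(249.7) = 749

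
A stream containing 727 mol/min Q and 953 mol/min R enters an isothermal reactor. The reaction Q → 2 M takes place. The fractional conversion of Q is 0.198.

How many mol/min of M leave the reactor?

288 mol/min

Q reacted = 0.198 × 727 = 143.9 mol/min; ν_Q = −1, so ξ = 143.9/1 = 143.9 mol/min.
Outlet amounts (n = n₀ + ν ξ):
  Q: 727 − 1(143.9) = 583.1
  M: 0 + 2(143.9) = 287.9
  R: 953 (inert)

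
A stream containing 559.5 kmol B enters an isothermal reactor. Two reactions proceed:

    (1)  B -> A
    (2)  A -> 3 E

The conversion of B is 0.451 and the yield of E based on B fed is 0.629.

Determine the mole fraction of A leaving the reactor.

0.17

Conversion of B: B consumed = 1ξ₁ = 0.451 × 559.5 → ξ₁ = 252.3 kmol.
Yield of E: 3ξ₂ / 559.5 = 0.629 → ξ₂ = 117.3 kmol.
Outlet amounts (n = n₀ + Σ ν·ξ):
  B: 559.5 − 1(252.3) = 307.2
  A: 0 + 1(252.3) − 1(117.3) = 135
  E: 0 + 3(117.3) = 351.9
Total out = 794.1 kmol; y_A = 135 / 794.1 = 0.17.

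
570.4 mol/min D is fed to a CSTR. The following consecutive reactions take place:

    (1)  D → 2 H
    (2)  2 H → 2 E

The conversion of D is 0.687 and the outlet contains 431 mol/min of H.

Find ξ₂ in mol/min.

Conversion of D: D consumed = 1ξ₁ = 0.687 × 570.4 → ξ₁ = 391.9 mol/min.
H balance: n_H = 0 + 2ξ₁ − 2ξ₂ = 431 → ξ₂ = (2·391.9 − 431)/2 = 176.4 mol/min.
Outlet amounts (n = n₀ + Σ ν·ξ):
  D: 570.4 − 1(391.9) = 178.5
  H: 0 + 2(391.9) − 2(176.4) = 431
  E: 0 + 2(176.4) = 352.7

ξ₂ = 176 mol/min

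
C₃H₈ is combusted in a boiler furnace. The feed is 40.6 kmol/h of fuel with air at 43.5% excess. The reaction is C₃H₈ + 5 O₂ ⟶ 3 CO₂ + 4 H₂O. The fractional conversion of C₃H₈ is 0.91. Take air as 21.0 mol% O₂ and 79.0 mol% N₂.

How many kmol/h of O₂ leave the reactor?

Stoichiometric O₂ = 5 × 40.6 = 203 kmol/h; O₂ fed = 203 × 1.435 = 291.3 kmol/h.
N₂ fed = 291.3 × 79/21 = 1096 kmol/h.
Fuel reacted = 0.91 × 40.6 → ξ = 36.95 kmol/h.
Outlet (n = n₀ + ν ξ):
  C₃H₈: 40.6 − 1(36.95) = 3.654
  O₂: 291.3 − 5(36.95) = 106.6
  N₂: 1096 (inert)
  CO₂: 0 + 3(36.95) = 110.8
  H₂O: 0 + 4(36.95) = 147.8

107 kmol/h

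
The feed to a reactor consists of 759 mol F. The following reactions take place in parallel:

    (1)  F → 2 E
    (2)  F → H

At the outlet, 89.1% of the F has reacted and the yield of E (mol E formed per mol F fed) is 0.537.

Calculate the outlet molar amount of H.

Yield of E: 2ξ₁ / 759 = 0.537 → ξ₁ = 203.8 mol.
Conversion of F: 1ξ₁ + 1ξ₂ = 0.891 × 759 = 676.3 → ξ₂ = 472.5 mol.
Outlet amounts (n = n₀ + Σ ν·ξ):
  F: 759 − 1(203.8) − 1(472.5) = 82.73
  E: 0 + 2(203.8) = 407.6
  H: 0 + 1(472.5) = 472.5

472 mol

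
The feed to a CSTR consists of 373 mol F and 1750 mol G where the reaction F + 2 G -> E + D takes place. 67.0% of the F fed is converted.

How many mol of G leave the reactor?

F reacted = 0.67 × 373 = 249.9 mol; ν_F = −1, so ξ = 249.9/1 = 249.9 mol.
Outlet amounts (n = n₀ + ν ξ):
  F: 373 − 1(249.9) = 123.1
  G: 1750 − 2(249.9) = 1250
  E: 0 + 1(249.9) = 249.9
  D: 0 + 1(249.9) = 249.9

1250 mol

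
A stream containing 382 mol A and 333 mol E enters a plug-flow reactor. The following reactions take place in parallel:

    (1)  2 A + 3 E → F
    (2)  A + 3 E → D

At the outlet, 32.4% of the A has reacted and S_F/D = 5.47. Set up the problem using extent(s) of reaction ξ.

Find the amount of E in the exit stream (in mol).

132 mol

Conversion of A: A consumed = 0.324 × 382 = 123.8 mol = 2ξ₁ + 1ξ₂.
Selectivity: 1ξ₁ / (1ξ₂) = 5.47 → ξ₁ = 5.47 ξ₂.
Substitute: (2·5.47 + 1) ξ₂ = 123.8 → ξ₂ = 10.37 mol, ξ₁ = 56.7 mol.
Outlet amounts (n = n₀ + Σ ν·ξ):
  A: 382 − 2(56.7) − 1(10.37) = 258.2
  E: 333 − 3(56.7) − 3(10.37) = 131.8
  F: 0 + 1(56.7) = 56.7
  D: 0 + 1(10.37) = 10.37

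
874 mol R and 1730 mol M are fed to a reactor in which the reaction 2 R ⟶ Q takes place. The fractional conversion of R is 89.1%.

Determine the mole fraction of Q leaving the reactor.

0.176

R reacted = 0.891 × 874 = 778.7 mol; ν_R = −2, so ξ = 778.7/2 = 389.4 mol.
Outlet amounts (n = n₀ + ν ξ):
  R: 874 − 2(389.4) = 95.27
  Q: 0 + 1(389.4) = 389.4
  M: 1730 (inert)
Total out = 2215 mol; y_Q = 389.4 / 2215 = 0.1758.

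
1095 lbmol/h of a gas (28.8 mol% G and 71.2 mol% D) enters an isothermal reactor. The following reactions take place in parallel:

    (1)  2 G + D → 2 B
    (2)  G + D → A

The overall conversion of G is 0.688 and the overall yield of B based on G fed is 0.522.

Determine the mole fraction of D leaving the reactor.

0.672

Yield of B: 2ξ₁ / 315.4 = 0.522 → ξ₁ = 82.31 lbmol/h.
Conversion of G: 2ξ₁ + 1ξ₂ = 0.688 × 315.4 = 217 → ξ₂ = 52.35 lbmol/h.
Outlet amounts (n = n₀ + Σ ν·ξ):
  G: 315.4 − 2(82.31) − 1(52.35) = 98.39
  D: 779.6 − 1(82.31) − 1(52.35) = 645
  B: 0 + 2(82.31) = 164.6
  A: 0 + 1(52.35) = 52.35
Total out = 960.3 lbmol/h; y_D = 645 / 960.3 = 0.6716.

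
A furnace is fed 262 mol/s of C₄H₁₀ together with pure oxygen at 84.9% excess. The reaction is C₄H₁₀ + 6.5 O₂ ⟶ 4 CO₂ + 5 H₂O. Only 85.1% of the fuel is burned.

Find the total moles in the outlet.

3750 mol/s

Stoichiometric O₂ = 6.5 × 262 = 1703 mol/s; O₂ fed = 1703 × 1.849 = 3149 mol/s.
Fuel reacted = 0.851 × 262 → ξ = 223 mol/s.
Outlet (n = n₀ + ν ξ):
  C₄H₁₀: 262 − 1(223) = 39.04
  O₂: 3149 − 6.5(223) = 1700
  CO₂: 0 + 4(223) = 891.8
  H₂O: 0 + 5(223) = 1115
Total out = 39.04 + 1700 + 891.8 + 1115 = 3745 mol/s.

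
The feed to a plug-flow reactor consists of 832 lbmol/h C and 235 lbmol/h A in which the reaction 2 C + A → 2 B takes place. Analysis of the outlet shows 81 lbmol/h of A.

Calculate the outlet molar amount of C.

For A: n = n₀ − 1ξ → 81 = 235 − 1ξ, giving ξ = 154 lbmol/h.
Outlet amounts (n = n₀ + ν ξ):
  C: 832 − 2(154) = 524
  A: 235 − 1(154) = 81
  B: 0 + 2(154) = 308

524 lbmol/h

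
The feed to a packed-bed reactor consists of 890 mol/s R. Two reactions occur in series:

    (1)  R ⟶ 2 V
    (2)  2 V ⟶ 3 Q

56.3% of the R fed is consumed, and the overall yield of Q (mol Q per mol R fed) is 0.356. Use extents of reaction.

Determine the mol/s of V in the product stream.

Conversion of R: R consumed = 1ξ₁ = 0.563 × 890 → ξ₁ = 501.1 mol/s.
Yield of Q: 3ξ₂ / 890 = 0.356 → ξ₂ = 105.6 mol/s.
Outlet amounts (n = n₀ + Σ ν·ξ):
  R: 890 − 1(501.1) = 388.9
  V: 0 + 2(501.1) − 2(105.6) = 790.9
  Q: 0 + 3(105.6) = 316.8

791 mol/s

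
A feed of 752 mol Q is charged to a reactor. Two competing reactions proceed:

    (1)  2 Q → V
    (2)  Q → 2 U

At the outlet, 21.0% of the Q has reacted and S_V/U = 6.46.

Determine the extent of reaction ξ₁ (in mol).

Conversion of Q: Q consumed = 0.21 × 752 = 157.9 mol = 2ξ₁ + 1ξ₂.
Selectivity: 1ξ₁ / (2ξ₂) = 6.46 → ξ₁ = 12.92 ξ₂.
Substitute: (2·12.92 + 1) ξ₂ = 157.9 → ξ₂ = 5.884 mol, ξ₁ = 76.02 mol.
Outlet amounts (n = n₀ + Σ ν·ξ):
  Q: 752 − 2(76.02) − 1(5.884) = 594.1
  V: 0 + 1(76.02) = 76.02
  U: 0 + 2(5.884) = 11.77

ξ₁ = 76 mol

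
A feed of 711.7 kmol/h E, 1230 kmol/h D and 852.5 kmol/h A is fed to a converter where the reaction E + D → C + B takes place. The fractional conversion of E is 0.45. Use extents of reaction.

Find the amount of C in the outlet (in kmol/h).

E reacted = 0.45 × 711.7 = 320.3 kmol/h; ν_E = −1, so ξ = 320.3/1 = 320.3 kmol/h.
Outlet amounts (n = n₀ + ν ξ):
  E: 711.7 − 1(320.3) = 391.4
  D: 1230 − 1(320.3) = 909.7
  C: 0 + 1(320.3) = 320.3
  B: 0 + 1(320.3) = 320.3
  A: 852.5 (inert)

320 kmol/h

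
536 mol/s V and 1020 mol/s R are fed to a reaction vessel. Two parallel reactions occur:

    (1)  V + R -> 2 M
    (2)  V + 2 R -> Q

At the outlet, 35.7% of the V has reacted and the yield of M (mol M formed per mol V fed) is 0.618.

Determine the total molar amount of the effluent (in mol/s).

Yield of M: 2ξ₁ / 536 = 0.618 → ξ₁ = 165.6 mol/s.
Conversion of V: 1ξ₁ + 1ξ₂ = 0.357 × 536 = 191.4 → ξ₂ = 25.73 mol/s.
Outlet amounts (n = n₀ + Σ ν·ξ):
  V: 536 − 1(165.6) − 1(25.73) = 344.6
  R: 1020 − 1(165.6) − 2(25.73) = 802.9
  M: 0 + 2(165.6) = 331.2
  Q: 0 + 1(25.73) = 25.73
Total out = 344.6 + 802.9 + 331.2 + 25.73 = 1505 mol/s.

1500 mol/s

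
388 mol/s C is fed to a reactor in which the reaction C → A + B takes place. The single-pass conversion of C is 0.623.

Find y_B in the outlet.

C reacted = 0.623 × 388 = 241.7 mol/s; ν_C = −1, so ξ = 241.7/1 = 241.7 mol/s.
Outlet amounts (n = n₀ + ν ξ):
  C: 388 − 1(241.7) = 146.3
  A: 0 + 1(241.7) = 241.7
  B: 0 + 1(241.7) = 241.7
Total out = 629.7 mol/s; y_B = 241.7 / 629.7 = 0.3839.

0.384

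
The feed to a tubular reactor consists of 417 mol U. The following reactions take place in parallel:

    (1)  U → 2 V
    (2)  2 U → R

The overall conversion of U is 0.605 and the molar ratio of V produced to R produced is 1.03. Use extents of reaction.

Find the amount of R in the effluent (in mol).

Conversion of U: U consumed = 0.605 × 417 = 252.3 mol = 1ξ₁ + 2ξ₂.
Selectivity: 2ξ₁ / (1ξ₂) = 1.03 → ξ₁ = 0.515 ξ₂.
Substitute: (1·0.515 + 2) ξ₂ = 252.3 → ξ₂ = 100.3 mol, ξ₁ = 51.66 mol.
Outlet amounts (n = n₀ + Σ ν·ξ):
  U: 417 − 1(51.66) − 2(100.3) = 164.7
  V: 0 + 2(51.66) = 103.3
  R: 0 + 1(100.3) = 100.3

100 mol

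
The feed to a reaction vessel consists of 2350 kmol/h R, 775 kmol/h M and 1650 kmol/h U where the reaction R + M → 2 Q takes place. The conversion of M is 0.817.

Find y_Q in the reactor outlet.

M reacted = 0.817 × 775 = 633.2 kmol/h; ν_M = −1, so ξ = 633.2/1 = 633.2 kmol/h.
Outlet amounts (n = n₀ + ν ξ):
  R: 2350 − 1(633.2) = 1717
  M: 775 − 1(633.2) = 141.8
  Q: 0 + 2(633.2) = 1266
  U: 1650 (inert)
Total out = 4775 kmol/h; y_Q = 1266 / 4775 = 0.2652.

0.265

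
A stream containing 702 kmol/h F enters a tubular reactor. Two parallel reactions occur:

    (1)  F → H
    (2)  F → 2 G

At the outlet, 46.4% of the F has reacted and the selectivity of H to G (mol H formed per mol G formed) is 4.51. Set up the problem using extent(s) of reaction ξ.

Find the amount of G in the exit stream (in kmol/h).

Conversion of F: F consumed = 0.464 × 702 = 325.7 kmol/h = 1ξ₁ + 1ξ₂.
Selectivity: 1ξ₁ / (2ξ₂) = 4.51 → ξ₁ = 9.02 ξ₂.
Substitute: (1·9.02 + 1) ξ₂ = 325.7 → ξ₂ = 32.51 kmol/h, ξ₁ = 293.2 kmol/h.
Outlet amounts (n = n₀ + Σ ν·ξ):
  F: 702 − 1(293.2) − 1(32.51) = 376.3
  H: 0 + 1(293.2) = 293.2
  G: 0 + 2(32.51) = 65.02

65 kmol/h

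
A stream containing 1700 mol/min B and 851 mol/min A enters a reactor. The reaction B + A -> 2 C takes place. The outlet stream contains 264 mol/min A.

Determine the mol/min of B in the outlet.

1110 mol/min

For A: n = n₀ − 1ξ → 264 = 851 − 1ξ, giving ξ = 587 mol/min.
Outlet amounts (n = n₀ + ν ξ):
  B: 1700 − 1(587) = 1113
  A: 851 − 1(587) = 264
  C: 0 + 2(587) = 1174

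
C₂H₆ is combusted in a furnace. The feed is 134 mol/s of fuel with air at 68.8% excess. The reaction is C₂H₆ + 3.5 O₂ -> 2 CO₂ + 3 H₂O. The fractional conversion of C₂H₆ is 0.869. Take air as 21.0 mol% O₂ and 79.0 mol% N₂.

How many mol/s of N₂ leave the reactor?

Stoichiometric O₂ = 3.5 × 134 = 469 mol/s; O₂ fed = 469 × 1.688 = 791.7 mol/s.
N₂ fed = 791.7 × 79/21 = 2978 mol/s.
Fuel reacted = 0.869 × 134 → ξ = 116.4 mol/s.
Outlet (n = n₀ + ν ξ):
  C₂H₆: 134 − 1(116.4) = 17.55
  O₂: 791.7 − 3.5(116.4) = 384.1
  N₂: 2978 (inert)
  CO₂: 0 + 2(116.4) = 232.9
  H₂O: 0 + 3(116.4) = 349.3

2980 mol/s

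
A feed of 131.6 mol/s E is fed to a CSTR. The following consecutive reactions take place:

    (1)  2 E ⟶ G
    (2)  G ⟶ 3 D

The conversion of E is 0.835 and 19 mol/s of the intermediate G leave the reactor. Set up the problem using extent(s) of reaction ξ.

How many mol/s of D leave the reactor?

Conversion of E: E consumed = 2ξ₁ = 0.835 × 131.6 → ξ₁ = 54.94 mol/s.
G balance: n_G = 0 + 1ξ₁ − 1ξ₂ = 19 → ξ₂ = (1·54.94 − 19)/1 = 35.94 mol/s.
Outlet amounts (n = n₀ + Σ ν·ξ):
  E: 131.6 − 2(54.94) = 21.71
  G: 0 + 1(54.94) − 1(35.94) = 19
  D: 0 + 3(35.94) = 107.8

108 mol/s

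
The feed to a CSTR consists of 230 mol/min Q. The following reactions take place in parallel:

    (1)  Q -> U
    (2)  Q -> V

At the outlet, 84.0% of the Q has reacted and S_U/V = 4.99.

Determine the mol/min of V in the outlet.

32.3 mol/min

Conversion of Q: Q consumed = 0.84 × 230 = 193.2 mol/min = 1ξ₁ + 1ξ₂.
Selectivity: 1ξ₁ / (1ξ₂) = 4.99 → ξ₁ = 4.99 ξ₂.
Substitute: (1·4.99 + 1) ξ₂ = 193.2 → ξ₂ = 32.25 mol/min, ξ₁ = 160.9 mol/min.
Outlet amounts (n = n₀ + Σ ν·ξ):
  Q: 230 − 1(160.9) − 1(32.25) = 36.8
  U: 0 + 1(160.9) = 160.9
  V: 0 + 1(32.25) = 32.25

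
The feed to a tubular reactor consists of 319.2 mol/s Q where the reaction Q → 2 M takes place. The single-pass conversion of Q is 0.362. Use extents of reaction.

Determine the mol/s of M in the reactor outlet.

Q reacted = 0.362 × 319.2 = 115.6 mol/s; ν_Q = −1, so ξ = 115.6/1 = 115.6 mol/s.
Outlet amounts (n = n₀ + ν ξ):
  Q: 319.2 − 1(115.6) = 203.6
  M: 0 + 2(115.6) = 231.1

231 mol/s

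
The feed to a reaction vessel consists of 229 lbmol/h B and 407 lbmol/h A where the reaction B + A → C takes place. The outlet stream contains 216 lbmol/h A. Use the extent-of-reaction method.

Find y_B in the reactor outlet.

0.0854

For A: n = n₀ − 1ξ → 216 = 407 − 1ξ, giving ξ = 191 lbmol/h.
Outlet amounts (n = n₀ + ν ξ):
  B: 229 − 1(191) = 38
  A: 407 − 1(191) = 216
  C: 0 + 1(191) = 191
Total out = 445 lbmol/h; y_B = 38 / 445 = 0.08539.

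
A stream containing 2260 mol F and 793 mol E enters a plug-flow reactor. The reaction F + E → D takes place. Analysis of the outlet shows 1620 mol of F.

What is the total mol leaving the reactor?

For F: n = n₀ − 1ξ → 1620 = 2260 − 1ξ, giving ξ = 640 mol.
Outlet amounts (n = n₀ + ν ξ):
  F: 2260 − 1(640) = 1620
  E: 793 − 1(640) = 153
  D: 0 + 1(640) = 640
Total out = 1620 + 153 + 640 = 2413 mol.

2410 mol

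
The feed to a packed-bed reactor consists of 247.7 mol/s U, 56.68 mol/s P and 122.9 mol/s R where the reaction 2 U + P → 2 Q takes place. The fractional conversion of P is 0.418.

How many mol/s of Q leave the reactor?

47.4 mol/s

P reacted = 0.418 × 56.68 = 23.69 mol/s; ν_P = −1, so ξ = 23.69/1 = 23.69 mol/s.
Outlet amounts (n = n₀ + ν ξ):
  U: 247.7 − 2(23.69) = 200.3
  P: 56.68 − 1(23.69) = 32.99
  Q: 0 + 2(23.69) = 47.38
  R: 122.9 (inert)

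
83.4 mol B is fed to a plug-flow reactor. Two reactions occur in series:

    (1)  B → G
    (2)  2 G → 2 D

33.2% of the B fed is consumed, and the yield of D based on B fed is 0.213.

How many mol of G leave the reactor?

9.92 mol

Conversion of B: B consumed = 1ξ₁ = 0.332 × 83.4 → ξ₁ = 27.69 mol.
Yield of D: 2ξ₂ / 83.4 = 0.213 → ξ₂ = 8.882 mol.
Outlet amounts (n = n₀ + Σ ν·ξ):
  B: 83.4 − 1(27.69) = 55.71
  G: 0 + 1(27.69) − 2(8.882) = 9.925
  D: 0 + 2(8.882) = 17.76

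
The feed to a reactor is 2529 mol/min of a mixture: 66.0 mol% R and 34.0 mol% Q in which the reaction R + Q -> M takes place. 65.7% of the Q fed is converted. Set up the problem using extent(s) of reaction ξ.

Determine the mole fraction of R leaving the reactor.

0.562

Q reacted = 0.657 × 859.9 = 564.9 mol/min; ν_Q = −1, so ξ = 564.9/1 = 564.9 mol/min.
Outlet amounts (n = n₀ + ν ξ):
  R: 1669 − 1(564.9) = 1104
  Q: 859.9 − 1(564.9) = 294.9
  M: 0 + 1(564.9) = 564.9
Total out = 1964 mol/min; y_R = 1104 / 1964 = 0.5622.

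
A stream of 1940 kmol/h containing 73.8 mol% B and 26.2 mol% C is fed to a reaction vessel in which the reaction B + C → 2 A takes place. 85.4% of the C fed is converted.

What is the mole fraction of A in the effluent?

C reacted = 0.854 × 508.3 = 434.1 kmol/h; ν_C = −1, so ξ = 434.1/1 = 434.1 kmol/h.
Outlet amounts (n = n₀ + ν ξ):
  B: 1432 − 1(434.1) = 997.6
  C: 508.3 − 1(434.1) = 74.21
  A: 0 + 2(434.1) = 868.1
Total out = 1940 kmol/h; y_A = 868.1 / 1940 = 0.4475.

0.447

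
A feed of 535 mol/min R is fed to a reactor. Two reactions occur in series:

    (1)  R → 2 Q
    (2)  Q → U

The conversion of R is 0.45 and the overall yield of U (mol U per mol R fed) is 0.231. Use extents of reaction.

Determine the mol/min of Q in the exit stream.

Conversion of R: R consumed = 1ξ₁ = 0.45 × 535 → ξ₁ = 240.8 mol/min.
Yield of U: 1ξ₂ / 535 = 0.231 → ξ₂ = 123.6 mol/min.
Outlet amounts (n = n₀ + Σ ν·ξ):
  R: 535 − 1(240.8) = 294.2
  Q: 0 + 2(240.8) − 1(123.6) = 357.9
  U: 0 + 1(123.6) = 123.6

358 mol/min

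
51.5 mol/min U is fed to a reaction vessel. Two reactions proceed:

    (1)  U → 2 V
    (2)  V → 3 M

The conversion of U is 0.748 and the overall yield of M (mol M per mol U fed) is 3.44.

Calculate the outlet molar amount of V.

Conversion of U: U consumed = 1ξ₁ = 0.748 × 51.5 → ξ₁ = 38.52 mol/min.
Yield of M: 3ξ₂ / 51.5 = 3.44 → ξ₂ = 59.05 mol/min.
Outlet amounts (n = n₀ + Σ ν·ξ):
  U: 51.5 − 1(38.52) = 12.98
  V: 0 + 2(38.52) − 1(59.05) = 17.99
  M: 0 + 3(59.05) = 177.2

18 mol/min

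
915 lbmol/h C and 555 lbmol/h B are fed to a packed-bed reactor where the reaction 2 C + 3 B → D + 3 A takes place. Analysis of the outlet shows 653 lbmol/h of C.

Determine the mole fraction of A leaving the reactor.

0.294

For C: n = n₀ − 2ξ → 653 = 915 − 2ξ, giving ξ = 131 lbmol/h.
Outlet amounts (n = n₀ + ν ξ):
  C: 915 − 2(131) = 653
  B: 555 − 3(131) = 162
  D: 0 + 1(131) = 131
  A: 0 + 3(131) = 393
Total out = 1339 lbmol/h; y_A = 393 / 1339 = 0.2935.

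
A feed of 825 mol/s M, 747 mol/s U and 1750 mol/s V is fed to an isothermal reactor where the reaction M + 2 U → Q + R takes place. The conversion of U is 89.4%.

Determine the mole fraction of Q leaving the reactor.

U reacted = 0.894 × 747 = 667.8 mol/s; ν_U = −2, so ξ = 667.8/2 = 333.9 mol/s.
Outlet amounts (n = n₀ + ν ξ):
  M: 825 − 1(333.9) = 491.1
  U: 747 − 2(333.9) = 79.18
  Q: 0 + 1(333.9) = 333.9
  R: 0 + 1(333.9) = 333.9
  V: 1750 (inert)
Total out = 2988 mol/s; y_Q = 333.9 / 2988 = 0.1117.

0.112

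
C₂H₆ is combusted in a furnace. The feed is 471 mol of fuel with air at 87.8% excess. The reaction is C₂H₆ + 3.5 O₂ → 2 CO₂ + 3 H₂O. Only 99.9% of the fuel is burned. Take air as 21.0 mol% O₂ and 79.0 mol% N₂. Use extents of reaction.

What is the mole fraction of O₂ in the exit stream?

0.0938

Stoichiometric O₂ = 3.5 × 471 = 1648 mol; O₂ fed = 1648 × 1.878 = 3096 mol.
N₂ fed = 3096 × 79/21 = 11650 mol.
Fuel reacted = 0.999 × 471 → ξ = 470.5 mol.
Outlet (n = n₀ + ν ξ):
  C₂H₆: 471 − 1(470.5) = 0.471
  O₂: 3096 − 3.5(470.5) = 1449
  N₂: 11650 (inert)
  CO₂: 0 + 2(470.5) = 941.1
  H₂O: 0 + 3(470.5) = 1412
Total out = 15450 mol; y_O₂ = 1449 / 15450 = 0.0938.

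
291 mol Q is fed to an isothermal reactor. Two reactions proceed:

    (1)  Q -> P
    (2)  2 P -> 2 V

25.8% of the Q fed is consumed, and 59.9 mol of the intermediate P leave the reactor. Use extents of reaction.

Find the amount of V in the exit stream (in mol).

Conversion of Q: Q consumed = 1ξ₁ = 0.258 × 291 → ξ₁ = 75.08 mol.
P balance: n_P = 0 + 1ξ₁ − 2ξ₂ = 59.9 → ξ₂ = (1·75.08 − 59.9)/2 = 7.589 mol.
Outlet amounts (n = n₀ + Σ ν·ξ):
  Q: 291 − 1(75.08) = 215.9
  P: 0 + 1(75.08) − 2(7.589) = 59.9
  V: 0 + 2(7.589) = 15.18

15.2 mol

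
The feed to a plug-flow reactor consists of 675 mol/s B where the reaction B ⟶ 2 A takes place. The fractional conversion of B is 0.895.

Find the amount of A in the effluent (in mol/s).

B reacted = 0.895 × 675 = 604.1 mol/s; ν_B = −1, so ξ = 604.1/1 = 604.1 mol/s.
Outlet amounts (n = n₀ + ν ξ):
  B: 675 − 1(604.1) = 70.88
  A: 0 + 2(604.1) = 1208

1210 mol/s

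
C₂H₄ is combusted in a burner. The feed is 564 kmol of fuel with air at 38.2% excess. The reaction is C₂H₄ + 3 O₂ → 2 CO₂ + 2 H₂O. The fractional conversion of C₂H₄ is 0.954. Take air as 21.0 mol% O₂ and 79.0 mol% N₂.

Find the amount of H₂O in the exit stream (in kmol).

Stoichiometric O₂ = 3 × 564 = 1692 kmol; O₂ fed = 1692 × 1.382 = 2338 kmol.
N₂ fed = 2338 × 79/21 = 8797 kmol.
Fuel reacted = 0.954 × 564 → ξ = 538.1 kmol.
Outlet (n = n₀ + ν ξ):
  C₂H₄: 564 − 1(538.1) = 25.94
  O₂: 2338 − 3(538.1) = 724.2
  N₂: 8797 (inert)
  CO₂: 0 + 2(538.1) = 1076
  H₂O: 0 + 2(538.1) = 1076

1080 kmol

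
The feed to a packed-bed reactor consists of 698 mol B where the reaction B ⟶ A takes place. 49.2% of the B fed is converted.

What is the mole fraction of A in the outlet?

B reacted = 0.492 × 698 = 343.4 mol; ν_B = −1, so ξ = 343.4/1 = 343.4 mol.
Outlet amounts (n = n₀ + ν ξ):
  B: 698 − 1(343.4) = 354.6
  A: 0 + 1(343.4) = 343.4
Total out = 698 mol; y_A = 343.4 / 698 = 0.492.

0.492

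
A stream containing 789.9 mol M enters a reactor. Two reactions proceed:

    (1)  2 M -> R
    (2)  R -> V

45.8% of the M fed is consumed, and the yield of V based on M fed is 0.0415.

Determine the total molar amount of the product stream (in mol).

609 mol

Conversion of M: M consumed = 2ξ₁ = 0.458 × 789.9 → ξ₁ = 180.9 mol.
Yield of V: 1ξ₂ / 789.9 = 0.0415 → ξ₂ = 32.78 mol.
Outlet amounts (n = n₀ + Σ ν·ξ):
  M: 789.9 − 2(180.9) = 428.1
  R: 0 + 1(180.9) − 1(32.78) = 148.1
  V: 0 + 1(32.78) = 32.78
Total out = 428.1 + 148.1 + 32.78 = 609 mol.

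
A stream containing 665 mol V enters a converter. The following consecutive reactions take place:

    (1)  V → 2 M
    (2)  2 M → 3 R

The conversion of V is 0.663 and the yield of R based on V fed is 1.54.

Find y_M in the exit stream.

Conversion of V: V consumed = 1ξ₁ = 0.663 × 665 → ξ₁ = 440.9 mol.
Yield of R: 3ξ₂ / 665 = 1.54 → ξ₂ = 341.4 mol.
Outlet amounts (n = n₀ + Σ ν·ξ):
  V: 665 − 1(440.9) = 224.1
  M: 0 + 2(440.9) − 2(341.4) = 199.1
  R: 0 + 3(341.4) = 1024
Total out = 1447 mol; y_M = 199.1 / 1447 = 0.1375.

0.138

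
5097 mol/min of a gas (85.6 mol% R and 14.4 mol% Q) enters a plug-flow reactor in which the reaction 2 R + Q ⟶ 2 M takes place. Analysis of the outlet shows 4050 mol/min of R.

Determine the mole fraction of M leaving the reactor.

For R: n = n₀ − 2ξ → 4050 = 4363 − 2ξ, giving ξ = 156.5 mol/min.
Outlet amounts (n = n₀ + ν ξ):
  R: 4363 − 2(156.5) = 4050
  Q: 734 − 1(156.5) = 577.5
  M: 0 + 2(156.5) = 313
Total out = 4940 mol/min; y_M = 313 / 4940 = 0.06336.

0.0634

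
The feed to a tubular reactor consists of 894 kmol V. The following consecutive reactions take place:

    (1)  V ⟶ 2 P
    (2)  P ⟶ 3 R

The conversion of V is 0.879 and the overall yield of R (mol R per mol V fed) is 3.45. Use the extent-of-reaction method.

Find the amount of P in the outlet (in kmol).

544 kmol

Conversion of V: V consumed = 1ξ₁ = 0.879 × 894 → ξ₁ = 785.8 kmol.
Yield of R: 3ξ₂ / 894 = 3.45 → ξ₂ = 1028 kmol.
Outlet amounts (n = n₀ + Σ ν·ξ):
  V: 894 − 1(785.8) = 108.2
  P: 0 + 2(785.8) − 1(1028) = 543.6
  R: 0 + 3(1028) = 3084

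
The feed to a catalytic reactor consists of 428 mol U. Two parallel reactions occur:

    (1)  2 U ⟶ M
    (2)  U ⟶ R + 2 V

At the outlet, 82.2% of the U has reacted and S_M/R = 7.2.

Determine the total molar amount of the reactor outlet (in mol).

Conversion of U: U consumed = 0.822 × 428 = 351.8 mol = 2ξ₁ + 1ξ₂.
Selectivity: 1ξ₁ / (1ξ₂) = 7.2 → ξ₁ = 7.2 ξ₂.
Substitute: (2·7.2 + 1) ξ₂ = 351.8 → ξ₂ = 22.85 mol, ξ₁ = 164.5 mol.
Outlet amounts (n = n₀ + Σ ν·ξ):
  U: 428 − 2(164.5) − 1(22.85) = 76.18
  M: 0 + 1(164.5) = 164.5
  R: 0 + 1(22.85) = 22.85
  V: 0 + 2(22.85) = 45.69
Total out = 76.18 + 164.5 + 22.85 + 45.69 = 309.2 mol.

309 mol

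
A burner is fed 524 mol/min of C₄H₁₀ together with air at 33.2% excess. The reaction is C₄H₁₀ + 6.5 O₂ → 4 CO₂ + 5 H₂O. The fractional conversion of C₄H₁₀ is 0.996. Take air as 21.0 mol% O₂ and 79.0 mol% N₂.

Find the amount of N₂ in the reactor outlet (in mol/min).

17100 mol/min

Stoichiometric O₂ = 6.5 × 524 = 3406 mol/min; O₂ fed = 3406 × 1.332 = 4537 mol/min.
N₂ fed = 4537 × 79/21 = 17070 mol/min.
Fuel reacted = 0.996 × 524 → ξ = 521.9 mol/min.
Outlet (n = n₀ + ν ξ):
  C₄H₁₀: 524 − 1(521.9) = 2.096
  O₂: 4537 − 6.5(521.9) = 1144
  N₂: 17070 (inert)
  CO₂: 0 + 4(521.9) = 2088
  H₂O: 0 + 5(521.9) = 2610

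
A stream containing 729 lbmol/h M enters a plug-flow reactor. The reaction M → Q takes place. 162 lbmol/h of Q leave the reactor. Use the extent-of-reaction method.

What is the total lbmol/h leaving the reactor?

For Q: n = n₀ + 1ξ → 162 = 0 + 1ξ, giving ξ = 162 lbmol/h.
Outlet amounts (n = n₀ + ν ξ):
  M: 729 − 1(162) = 567
  Q: 0 + 1(162) = 162
Total out = 567 + 162 = 729 lbmol/h.

729 lbmol/h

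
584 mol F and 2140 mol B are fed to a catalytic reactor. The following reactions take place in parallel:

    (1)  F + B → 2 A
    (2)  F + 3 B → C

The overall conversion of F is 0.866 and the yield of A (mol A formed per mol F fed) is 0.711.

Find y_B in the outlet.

Yield of A: 2ξ₁ / 584 = 0.711 → ξ₁ = 207.6 mol.
Conversion of F: 1ξ₁ + 1ξ₂ = 0.866 × 584 = 505.7 → ξ₂ = 298.1 mol.
Outlet amounts (n = n₀ + Σ ν·ξ):
  F: 584 − 1(207.6) − 1(298.1) = 78.26
  B: 2140 − 1(207.6) − 3(298.1) = 1038
  A: 0 + 2(207.6) = 415.2
  C: 0 + 1(298.1) = 298.1
Total out = 1830 mol; y_B = 1038 / 1830 = 0.5673.

0.567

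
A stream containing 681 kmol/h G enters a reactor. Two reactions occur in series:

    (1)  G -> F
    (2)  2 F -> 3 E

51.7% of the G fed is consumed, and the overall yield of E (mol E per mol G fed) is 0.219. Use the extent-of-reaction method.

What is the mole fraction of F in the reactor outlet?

0.346

Conversion of G: G consumed = 1ξ₁ = 0.517 × 681 → ξ₁ = 352.1 kmol/h.
Yield of E: 3ξ₂ / 681 = 0.219 → ξ₂ = 49.71 kmol/h.
Outlet amounts (n = n₀ + Σ ν·ξ):
  G: 681 − 1(352.1) = 328.9
  F: 0 + 1(352.1) − 2(49.71) = 252.7
  E: 0 + 3(49.71) = 149.1
Total out = 730.7 kmol/h; y_F = 252.7 / 730.7 = 0.3458.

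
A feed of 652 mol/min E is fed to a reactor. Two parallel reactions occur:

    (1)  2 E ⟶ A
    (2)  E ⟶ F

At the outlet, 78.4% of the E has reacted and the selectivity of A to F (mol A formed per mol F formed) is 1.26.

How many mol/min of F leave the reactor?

145 mol/min

Conversion of E: E consumed = 0.784 × 652 = 511.2 mol/min = 2ξ₁ + 1ξ₂.
Selectivity: 1ξ₁ / (1ξ₂) = 1.26 → ξ₁ = 1.26 ξ₂.
Substitute: (2·1.26 + 1) ξ₂ = 511.2 → ξ₂ = 145.2 mol/min, ξ₁ = 183 mol/min.
Outlet amounts (n = n₀ + Σ ν·ξ):
  E: 652 − 2(183) − 1(145.2) = 140.8
  A: 0 + 1(183) = 183
  F: 0 + 1(145.2) = 145.2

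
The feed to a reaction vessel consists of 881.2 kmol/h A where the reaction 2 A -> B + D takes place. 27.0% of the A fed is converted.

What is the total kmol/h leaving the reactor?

A reacted = 0.27 × 881.2 = 237.9 kmol/h; ν_A = −2, so ξ = 237.9/2 = 119 kmol/h.
Outlet amounts (n = n₀ + ν ξ):
  A: 881.2 − 2(119) = 643.3
  B: 0 + 1(119) = 119
  D: 0 + 1(119) = 119
Total out = 643.3 + 119 + 119 = 881.2 kmol/h.

881 kmol/h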